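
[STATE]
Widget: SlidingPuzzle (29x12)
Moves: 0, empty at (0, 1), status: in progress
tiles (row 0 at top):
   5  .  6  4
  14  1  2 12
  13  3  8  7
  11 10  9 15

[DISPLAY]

┌────┬────┬────┬────┐        
│  5 │    │  6 │  4 │        
├────┼────┼────┼────┤        
│ 14 │  1 │  2 │ 12 │        
├────┼────┼────┼────┤        
│ 13 │  3 │  8 │  7 │        
├────┼────┼────┼────┤        
│ 11 │ 10 │  9 │ 15 │        
└────┴────┴────┴────┘        
Moves: 0                     
                             
                             


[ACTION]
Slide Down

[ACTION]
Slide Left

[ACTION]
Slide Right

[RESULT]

┌────┬────┬────┬────┐        
│  5 │    │  6 │  4 │        
├────┼────┼────┼────┤        
│ 14 │  1 │  2 │ 12 │        
├────┼────┼────┼────┤        
│ 13 │  3 │  8 │  7 │        
├────┼────┼────┼────┤        
│ 11 │ 10 │  9 │ 15 │        
└────┴────┴────┴────┘        
Moves: 2                     
                             
                             


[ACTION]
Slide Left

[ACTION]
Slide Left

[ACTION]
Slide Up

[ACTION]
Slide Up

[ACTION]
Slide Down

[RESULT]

┌────┬────┬────┬────┐        
│  5 │  6 │  4 │ 12 │        
├────┼────┼────┼────┤        
│ 14 │  1 │  2 │    │        
├────┼────┼────┼────┤        
│ 13 │  3 │  8 │  7 │        
├────┼────┼────┼────┤        
│ 11 │ 10 │  9 │ 15 │        
└────┴────┴────┴────┘        
Moves: 7                     
                             
                             


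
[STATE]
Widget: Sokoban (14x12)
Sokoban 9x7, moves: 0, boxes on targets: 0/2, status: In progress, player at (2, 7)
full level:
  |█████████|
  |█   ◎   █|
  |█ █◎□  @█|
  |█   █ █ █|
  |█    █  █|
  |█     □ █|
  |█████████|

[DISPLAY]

█████████     
█   ◎   █     
█ █◎□  @█     
█   █ █ █     
█    █  █     
█     □ █     
█████████     
Moves: 0  0/2 
              
              
              
              


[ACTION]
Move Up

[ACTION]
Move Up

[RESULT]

█████████     
█   ◎  @█     
█ █◎□   █     
█   █ █ █     
█    █  █     
█     □ █     
█████████     
Moves: 1  0/2 
              
              
              
              


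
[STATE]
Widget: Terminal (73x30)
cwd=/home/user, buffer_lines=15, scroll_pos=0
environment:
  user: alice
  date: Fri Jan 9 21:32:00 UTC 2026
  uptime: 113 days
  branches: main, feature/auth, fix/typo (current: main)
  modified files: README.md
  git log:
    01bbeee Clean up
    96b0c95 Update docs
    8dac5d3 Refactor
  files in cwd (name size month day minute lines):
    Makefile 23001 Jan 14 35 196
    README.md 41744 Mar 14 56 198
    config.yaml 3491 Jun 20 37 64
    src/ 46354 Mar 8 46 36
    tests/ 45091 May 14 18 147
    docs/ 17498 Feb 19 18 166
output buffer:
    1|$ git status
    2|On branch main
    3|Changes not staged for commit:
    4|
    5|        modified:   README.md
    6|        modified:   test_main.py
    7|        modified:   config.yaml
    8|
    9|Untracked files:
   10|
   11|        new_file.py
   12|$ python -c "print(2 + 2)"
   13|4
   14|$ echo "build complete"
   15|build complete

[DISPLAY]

$ git status                                                             
On branch main                                                           
Changes not staged for commit:                                           
                                                                         
        modified:   README.md                                            
        modified:   test_main.py                                         
        modified:   config.yaml                                          
                                                                         
Untracked files:                                                         
                                                                         
        new_file.py                                                      
$ python -c "print(2 + 2)"                                               
4                                                                        
$ echo "build complete"                                                  
build complete                                                           
$ █                                                                      
                                                                         
                                                                         
                                                                         
                                                                         
                                                                         
                                                                         
                                                                         
                                                                         
                                                                         
                                                                         
                                                                         
                                                                         
                                                                         
                                                                         


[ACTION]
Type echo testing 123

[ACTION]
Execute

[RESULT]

$ git status                                                             
On branch main                                                           
Changes not staged for commit:                                           
                                                                         
        modified:   README.md                                            
        modified:   test_main.py                                         
        modified:   config.yaml                                          
                                                                         
Untracked files:                                                         
                                                                         
        new_file.py                                                      
$ python -c "print(2 + 2)"                                               
4                                                                        
$ echo "build complete"                                                  
build complete                                                           
$ echo testing 123                                                       
testing 123                                                              
$ █                                                                      
                                                                         
                                                                         
                                                                         
                                                                         
                                                                         
                                                                         
                                                                         
                                                                         
                                                                         
                                                                         
                                                                         
                                                                         


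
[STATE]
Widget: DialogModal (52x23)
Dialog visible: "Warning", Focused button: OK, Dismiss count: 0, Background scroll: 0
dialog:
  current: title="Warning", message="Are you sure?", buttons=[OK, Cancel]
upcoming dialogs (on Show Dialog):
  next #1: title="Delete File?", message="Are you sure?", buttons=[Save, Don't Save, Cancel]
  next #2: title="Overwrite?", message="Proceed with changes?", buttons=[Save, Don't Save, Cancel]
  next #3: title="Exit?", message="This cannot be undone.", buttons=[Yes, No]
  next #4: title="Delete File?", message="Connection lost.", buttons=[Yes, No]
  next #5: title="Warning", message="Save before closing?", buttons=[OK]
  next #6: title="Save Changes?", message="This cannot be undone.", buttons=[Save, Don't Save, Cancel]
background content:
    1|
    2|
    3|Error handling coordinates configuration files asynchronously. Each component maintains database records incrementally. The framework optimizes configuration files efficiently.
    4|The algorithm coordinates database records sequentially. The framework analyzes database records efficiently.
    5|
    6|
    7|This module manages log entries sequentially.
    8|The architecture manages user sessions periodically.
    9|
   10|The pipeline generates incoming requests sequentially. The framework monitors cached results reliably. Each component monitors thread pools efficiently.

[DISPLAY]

                                                    
                                                    
Error handling coordinates configuration files async
The algorithm coordinates database records sequentia
                                                    
                                                    
This module manages log entries sequentially.       
The architecture manages user sessions periodically.
                                                    
The pipeline gene┌───────────────┐quests sequentiall
                 │    Warning    │                  
                 │ Are you sure? │                  
                 │ [OK]  Cancel  │                  
                 └───────────────┘                  
                                                    
                                                    
                                                    
                                                    
                                                    
                                                    
                                                    
                                                    
                                                    


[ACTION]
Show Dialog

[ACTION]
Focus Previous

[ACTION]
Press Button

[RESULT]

                                                    
                                                    
Error handling coordinates configuration files async
The algorithm coordinates database records sequentia
                                                    
                                                    
This module manages log entries sequentially.       
The architecture manages user sessions periodically.
                                                    
The pipeline generates incoming requests sequentiall
                                                    
                                                    
                                                    
                                                    
                                                    
                                                    
                                                    
                                                    
                                                    
                                                    
                                                    
                                                    
                                                    


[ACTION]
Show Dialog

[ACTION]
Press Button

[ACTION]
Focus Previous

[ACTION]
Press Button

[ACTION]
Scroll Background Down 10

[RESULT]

The pipeline generates incoming requests sequentiall
                                                    
                                                    
                                                    
                                                    
                                                    
                                                    
                                                    
                                                    
                                                    
                                                    
                                                    
                                                    
                                                    
                                                    
                                                    
                                                    
                                                    
                                                    
                                                    
                                                    
                                                    
                                                    


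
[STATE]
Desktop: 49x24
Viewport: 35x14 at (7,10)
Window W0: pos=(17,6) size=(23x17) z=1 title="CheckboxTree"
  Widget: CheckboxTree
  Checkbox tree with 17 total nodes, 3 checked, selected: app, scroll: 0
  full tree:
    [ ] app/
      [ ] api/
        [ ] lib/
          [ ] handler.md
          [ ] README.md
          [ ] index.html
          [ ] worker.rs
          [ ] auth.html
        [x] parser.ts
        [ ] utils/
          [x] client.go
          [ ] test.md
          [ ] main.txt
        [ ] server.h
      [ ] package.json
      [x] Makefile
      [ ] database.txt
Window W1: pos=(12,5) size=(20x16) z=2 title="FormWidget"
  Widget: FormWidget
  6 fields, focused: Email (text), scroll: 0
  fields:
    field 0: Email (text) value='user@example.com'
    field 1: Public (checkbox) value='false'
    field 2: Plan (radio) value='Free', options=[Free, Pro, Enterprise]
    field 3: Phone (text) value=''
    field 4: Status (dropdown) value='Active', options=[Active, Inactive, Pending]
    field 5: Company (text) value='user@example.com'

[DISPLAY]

     ┃  Plan:       (●) ┃       ┃  
     ┃  Phone:      [  ]┃       ┃  
     ┃  Status:     [A▼]┃dler.md┃  
     ┃  Company:    [us]┃DME.md ┃  
     ┃                  ┃ex.html┃  
     ┃                  ┃ker.rs ┃  
     ┃                  ┃h.html ┃  
     ┃                  ┃r.ts   ┃  
     ┃                  ┃/      ┃  
     ┃                  ┃ent.go ┃  
     ┗━━━━━━━━━━━━━━━━━━┛t.md   ┃  
          ┃       [ ] main.txt  ┃  
          ┗━━━━━━━━━━━━━━━━━━━━━┛  
                                   


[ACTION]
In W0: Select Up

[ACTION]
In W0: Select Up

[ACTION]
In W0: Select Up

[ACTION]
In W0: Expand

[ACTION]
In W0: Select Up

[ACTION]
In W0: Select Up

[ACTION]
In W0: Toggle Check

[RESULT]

     ┃  Plan:       (●) ┃       ┃  
     ┃  Phone:      [  ]┃       ┃  
     ┃  Status:     [A▼]┃dler.md┃  
     ┃  Company:    [us]┃DME.md ┃  
     ┃                  ┃ex.html┃  
     ┃                  ┃ker.rs ┃  
     ┃                  ┃h.html ┃  
     ┃                  ┃r.ts   ┃  
     ┃                  ┃/      ┃  
     ┃                  ┃ent.go ┃  
     ┗━━━━━━━━━━━━━━━━━━┛t.md   ┃  
          ┃       [x] main.txt  ┃  
          ┗━━━━━━━━━━━━━━━━━━━━━┛  
                                   


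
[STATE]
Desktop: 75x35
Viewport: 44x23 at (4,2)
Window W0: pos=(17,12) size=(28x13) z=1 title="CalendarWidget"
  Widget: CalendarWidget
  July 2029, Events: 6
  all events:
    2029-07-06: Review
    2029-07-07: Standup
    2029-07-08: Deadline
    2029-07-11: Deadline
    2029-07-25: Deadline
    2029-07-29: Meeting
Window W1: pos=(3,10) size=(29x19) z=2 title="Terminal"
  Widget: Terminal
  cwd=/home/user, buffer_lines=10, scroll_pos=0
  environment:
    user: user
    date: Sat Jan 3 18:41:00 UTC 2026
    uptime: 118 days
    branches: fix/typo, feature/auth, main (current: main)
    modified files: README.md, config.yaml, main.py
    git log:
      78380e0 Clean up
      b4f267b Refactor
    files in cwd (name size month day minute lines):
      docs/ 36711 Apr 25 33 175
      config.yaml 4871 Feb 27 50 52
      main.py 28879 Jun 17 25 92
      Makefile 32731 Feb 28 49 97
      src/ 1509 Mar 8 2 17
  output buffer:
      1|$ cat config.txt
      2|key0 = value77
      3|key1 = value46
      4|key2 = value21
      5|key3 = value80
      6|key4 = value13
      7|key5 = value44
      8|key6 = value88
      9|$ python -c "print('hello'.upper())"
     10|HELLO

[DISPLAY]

                                            
                                            
                                            
                                            
                                            
                                            
                                            
                                            
━━━━━━━━━━━━━━━━━━━━━━━━━━━┓                
 Terminal                  ┃                
───────────────────────────┨━━━━━━━━━━━━┓   
$ cat config.txt           ┃t           ┃   
key0 = value77             ┃────────────┨   
key1 = value46             ┃029         ┃   
key2 = value21             ┃ Sa Su      ┃   
key3 = value80             ┃     1      ┃   
key4 = value13             ┃*  7*  8*   ┃   
key5 = value44             ┃3 14 15     ┃   
key6 = value88             ┃ 21 22      ┃   
$ python -c "print('hello'.┃7 28 29*    ┃   
HELLO                      ┃            ┃   
$ █                        ┃            ┃   
                           ┃━━━━━━━━━━━━┛   


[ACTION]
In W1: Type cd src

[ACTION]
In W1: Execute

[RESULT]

                                            
                                            
                                            
                                            
                                            
                                            
                                            
                                            
━━━━━━━━━━━━━━━━━━━━━━━━━━━┓                
 Terminal                  ┃                
───────────────────────────┨━━━━━━━━━━━━┓   
$ cat config.txt           ┃t           ┃   
key0 = value77             ┃────────────┨   
key1 = value46             ┃029         ┃   
key2 = value21             ┃ Sa Su      ┃   
key3 = value80             ┃     1      ┃   
key4 = value13             ┃*  7*  8*   ┃   
key5 = value44             ┃3 14 15     ┃   
key6 = value88             ┃ 21 22      ┃   
$ python -c "print('hello'.┃7 28 29*    ┃   
HELLO                      ┃            ┃   
$ cd src                   ┃            ┃   
                           ┃━━━━━━━━━━━━┛   


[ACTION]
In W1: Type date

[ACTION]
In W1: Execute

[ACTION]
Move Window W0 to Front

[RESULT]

                                            
                                            
                                            
                                            
                                            
                                            
                                            
                                            
━━━━━━━━━━━━━━━━━━━━━━━━━━━┓                
 Terminal                  ┃                
─────────────┏━━━━━━━━━━━━━━━━━━━━━━━━━━┓   
$ cat config.┃ CalendarWidget           ┃   
key0 = value7┠──────────────────────────┨   
key1 = value4┃        July 2029         ┃   
key2 = value2┃Mo Tu We Th Fr Sa Su      ┃   
key3 = value8┃                   1      ┃   
key4 = value1┃ 2  3  4  5  6*  7*  8*   ┃   
key5 = value4┃ 9 10 11* 12 13 14 15     ┃   
key6 = value8┃16 17 18 19 20 21 22      ┃   
$ python -c "┃23 24 25* 26 27 28 29*    ┃   
HELLO        ┃30 31                     ┃   
$ cd src     ┃                          ┃   
             ┗━━━━━━━━━━━━━━━━━━━━━━━━━━┛   


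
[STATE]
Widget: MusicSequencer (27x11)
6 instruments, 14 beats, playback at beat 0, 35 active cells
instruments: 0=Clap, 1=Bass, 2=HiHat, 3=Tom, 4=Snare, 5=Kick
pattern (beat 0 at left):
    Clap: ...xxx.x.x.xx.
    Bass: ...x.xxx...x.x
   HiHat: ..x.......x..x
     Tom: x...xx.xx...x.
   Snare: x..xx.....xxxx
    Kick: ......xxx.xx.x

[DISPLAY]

      ▼1234567890123       
  Clap···███·█·█·██·       
  Bass···█·███···█·█       
 HiHat··█·······█··█       
   Tom█···██·██···█·       
 Snare█··██·····████       
  Kick······███·██·█       
                           
                           
                           
                           


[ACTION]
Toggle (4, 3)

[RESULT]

      ▼1234567890123       
  Clap···███·█·█·██·       
  Bass···█·███···█·█       
 HiHat··█·······█··█       
   Tom█···██·██···█·       
 Snare█···█·····████       
  Kick······███·██·█       
                           
                           
                           
                           


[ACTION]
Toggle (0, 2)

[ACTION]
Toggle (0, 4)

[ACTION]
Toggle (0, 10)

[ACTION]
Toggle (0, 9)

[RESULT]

      ▼1234567890123       
  Clap··██·█·█··███·       
  Bass···█·███···█·█       
 HiHat··█·······█··█       
   Tom█···██·██···█·       
 Snare█···█·····████       
  Kick······███·██·█       
                           
                           
                           
                           


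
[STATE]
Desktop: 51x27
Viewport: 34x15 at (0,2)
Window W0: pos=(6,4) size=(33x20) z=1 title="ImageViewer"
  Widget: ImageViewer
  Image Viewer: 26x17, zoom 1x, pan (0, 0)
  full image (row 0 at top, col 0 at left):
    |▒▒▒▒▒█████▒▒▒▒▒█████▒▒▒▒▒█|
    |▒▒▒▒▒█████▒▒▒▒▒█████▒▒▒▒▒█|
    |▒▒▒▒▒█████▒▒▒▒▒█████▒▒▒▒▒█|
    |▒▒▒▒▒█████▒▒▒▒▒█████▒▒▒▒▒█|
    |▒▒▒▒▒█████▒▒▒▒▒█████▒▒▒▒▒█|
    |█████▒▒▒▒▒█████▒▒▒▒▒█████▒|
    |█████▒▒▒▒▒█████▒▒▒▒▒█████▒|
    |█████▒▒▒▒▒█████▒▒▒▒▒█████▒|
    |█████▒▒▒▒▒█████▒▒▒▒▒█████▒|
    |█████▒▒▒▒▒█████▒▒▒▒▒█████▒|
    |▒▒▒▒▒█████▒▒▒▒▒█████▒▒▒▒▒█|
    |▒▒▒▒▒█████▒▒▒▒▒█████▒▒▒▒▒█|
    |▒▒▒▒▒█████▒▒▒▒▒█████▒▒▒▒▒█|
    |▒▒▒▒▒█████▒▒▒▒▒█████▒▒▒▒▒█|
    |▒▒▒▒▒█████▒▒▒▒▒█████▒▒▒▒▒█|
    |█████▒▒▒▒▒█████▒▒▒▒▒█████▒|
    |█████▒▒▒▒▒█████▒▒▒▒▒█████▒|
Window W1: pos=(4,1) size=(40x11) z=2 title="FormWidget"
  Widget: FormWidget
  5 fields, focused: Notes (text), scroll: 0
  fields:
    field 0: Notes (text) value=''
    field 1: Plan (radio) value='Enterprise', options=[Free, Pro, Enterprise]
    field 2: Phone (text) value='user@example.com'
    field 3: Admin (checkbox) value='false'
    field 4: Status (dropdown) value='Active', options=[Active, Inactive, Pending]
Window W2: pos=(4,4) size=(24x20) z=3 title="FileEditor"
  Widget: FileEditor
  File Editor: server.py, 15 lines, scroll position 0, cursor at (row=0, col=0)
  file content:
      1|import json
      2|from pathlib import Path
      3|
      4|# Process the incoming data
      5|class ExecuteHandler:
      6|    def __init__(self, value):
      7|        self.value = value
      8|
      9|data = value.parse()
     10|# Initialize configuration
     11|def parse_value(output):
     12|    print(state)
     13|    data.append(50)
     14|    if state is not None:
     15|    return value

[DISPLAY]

    ┃ FormWidget                  
    ┠─────────────────────────────
    ┏━━━━━━━━━━━━━━━━━━━━━━┓      
    ┃ FileEditor           ┃ ( ) P
    ┠──────────────────────┨mple.c
    ┃█mport json          ▲┃      
    ┃from pathlib import P█┃      
    ┃                     ░┃      
    ┃# Process the incomin░┃      
    ┃class ExecuteHandler:░┃━━━━━━
    ┃    def __init__(self░┃████▒ 
    ┃        self.value = ░┃████▒ 
    ┃                     ░┃████▒ 
    ┃data = value.parse() ░┃████▒ 
    ┃# Initialize configur░┃████▒ 


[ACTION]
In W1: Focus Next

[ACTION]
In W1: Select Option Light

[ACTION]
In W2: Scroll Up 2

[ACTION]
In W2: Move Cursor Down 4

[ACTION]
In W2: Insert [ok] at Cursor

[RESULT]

    ┃ FormWidget                  
    ┠─────────────────────────────
    ┏━━━━━━━━━━━━━━━━━━━━━━┓      
    ┃ FileEditor           ┃ ( ) P
    ┠──────────────────────┨mple.c
    ┃import json          ▲┃      
    ┃from pathlib import P█┃      
    ┃                     ░┃      
    ┃# Process the incomin░┃      
    ┃ok█lass ExecuteHandle░┃━━━━━━
    ┃    def __init__(self░┃████▒ 
    ┃        self.value = ░┃████▒ 
    ┃                     ░┃████▒ 
    ┃data = value.parse() ░┃████▒ 
    ┃# Initialize configur░┃████▒ 


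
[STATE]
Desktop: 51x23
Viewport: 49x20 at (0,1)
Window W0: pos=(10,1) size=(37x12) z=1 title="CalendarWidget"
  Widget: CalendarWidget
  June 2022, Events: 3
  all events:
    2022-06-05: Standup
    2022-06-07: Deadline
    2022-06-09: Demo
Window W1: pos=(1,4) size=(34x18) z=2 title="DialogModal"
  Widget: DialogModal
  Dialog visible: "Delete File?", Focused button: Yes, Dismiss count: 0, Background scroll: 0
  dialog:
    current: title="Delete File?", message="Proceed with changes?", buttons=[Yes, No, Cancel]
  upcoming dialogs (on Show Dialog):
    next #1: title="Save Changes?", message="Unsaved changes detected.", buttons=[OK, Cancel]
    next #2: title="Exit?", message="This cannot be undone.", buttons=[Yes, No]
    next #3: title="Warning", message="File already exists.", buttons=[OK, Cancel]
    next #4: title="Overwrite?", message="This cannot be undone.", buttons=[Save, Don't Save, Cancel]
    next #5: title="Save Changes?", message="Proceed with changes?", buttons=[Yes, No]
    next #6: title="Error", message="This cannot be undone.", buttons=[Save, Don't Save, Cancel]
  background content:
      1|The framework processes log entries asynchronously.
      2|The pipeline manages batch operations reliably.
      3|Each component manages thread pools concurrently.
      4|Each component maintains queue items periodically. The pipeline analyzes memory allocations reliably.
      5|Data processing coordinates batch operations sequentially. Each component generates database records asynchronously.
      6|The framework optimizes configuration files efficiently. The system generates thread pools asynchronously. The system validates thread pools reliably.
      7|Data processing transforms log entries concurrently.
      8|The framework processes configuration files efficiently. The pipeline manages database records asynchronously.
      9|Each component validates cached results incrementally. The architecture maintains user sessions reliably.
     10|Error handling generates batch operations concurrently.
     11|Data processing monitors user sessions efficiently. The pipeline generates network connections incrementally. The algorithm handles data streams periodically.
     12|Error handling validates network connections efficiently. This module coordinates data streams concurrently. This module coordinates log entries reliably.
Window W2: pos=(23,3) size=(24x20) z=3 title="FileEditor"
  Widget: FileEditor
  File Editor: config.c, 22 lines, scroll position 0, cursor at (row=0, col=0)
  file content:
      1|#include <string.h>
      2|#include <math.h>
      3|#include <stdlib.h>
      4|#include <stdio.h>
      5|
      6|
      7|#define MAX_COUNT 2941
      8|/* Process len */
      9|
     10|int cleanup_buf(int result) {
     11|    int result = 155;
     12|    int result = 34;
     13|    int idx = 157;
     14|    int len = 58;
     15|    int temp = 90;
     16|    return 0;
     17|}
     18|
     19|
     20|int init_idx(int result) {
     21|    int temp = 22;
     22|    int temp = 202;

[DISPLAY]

          ┏━━━━━━━━━━━━━━━━━━━━━━━━━━━━━━━━━━━┓  
          ┃ CalendarWidget                    ┃  
          ┠────────────┏━━━━━━━━━━━━━━━━━━━━━━┓  
 ┏━━━━━━━━━━━━━━━━━━━━━┃ FileEditor           ┃  
 ┃ DialogModal         ┠──────────────────────┨  
 ┠─────────────────────┃█include <string.h>  ▲┃  
 ┃The framework process┃#include <math.h>    █┃  
 ┃The pipeline manages ┃#include <stdlib.h>  ░┃  
 ┃Each component manage┃#include <stdio.h>   ░┃  
 ┃Each component mainta┃                     ░┃  
 ┃Dat┌─────────────────┃                     ░┃  
 ┃The│      Delete File┃#define MAX_COUNT 294░┃  
 ┃Dat│ Proceed with cha┃/* Process len */    ░┃  
 ┃The│  [Yes]  No   Can┃                     ░┃  
 ┃Eac└─────────────────┃int cleanup_buf(int r░┃  
 ┃Error handling genera┃    int result = 155;░┃  
 ┃Data processing monit┃    int result = 34; ░┃  
 ┃Error handling valida┃    int idx = 157;   ░┃  
 ┃                     ┃    int len = 58;    ░┃  
 ┃                     ┃    int temp = 90;   ░┃  


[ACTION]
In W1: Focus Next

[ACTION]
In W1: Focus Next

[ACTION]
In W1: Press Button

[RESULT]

          ┏━━━━━━━━━━━━━━━━━━━━━━━━━━━━━━━━━━━┓  
          ┃ CalendarWidget                    ┃  
          ┠────────────┏━━━━━━━━━━━━━━━━━━━━━━┓  
 ┏━━━━━━━━━━━━━━━━━━━━━┃ FileEditor           ┃  
 ┃ DialogModal         ┠──────────────────────┨  
 ┠─────────────────────┃█include <string.h>  ▲┃  
 ┃The framework process┃#include <math.h>    █┃  
 ┃The pipeline manages ┃#include <stdlib.h>  ░┃  
 ┃Each component manage┃#include <stdio.h>   ░┃  
 ┃Each component mainta┃                     ░┃  
 ┃Data processing coord┃                     ░┃  
 ┃The framework optimiz┃#define MAX_COUNT 294░┃  
 ┃Data processing trans┃/* Process len */    ░┃  
 ┃The framework process┃                     ░┃  
 ┃Each component valida┃int cleanup_buf(int r░┃  
 ┃Error handling genera┃    int result = 155;░┃  
 ┃Data processing monit┃    int result = 34; ░┃  
 ┃Error handling valida┃    int idx = 157;   ░┃  
 ┃                     ┃    int len = 58;    ░┃  
 ┃                     ┃    int temp = 90;   ░┃  


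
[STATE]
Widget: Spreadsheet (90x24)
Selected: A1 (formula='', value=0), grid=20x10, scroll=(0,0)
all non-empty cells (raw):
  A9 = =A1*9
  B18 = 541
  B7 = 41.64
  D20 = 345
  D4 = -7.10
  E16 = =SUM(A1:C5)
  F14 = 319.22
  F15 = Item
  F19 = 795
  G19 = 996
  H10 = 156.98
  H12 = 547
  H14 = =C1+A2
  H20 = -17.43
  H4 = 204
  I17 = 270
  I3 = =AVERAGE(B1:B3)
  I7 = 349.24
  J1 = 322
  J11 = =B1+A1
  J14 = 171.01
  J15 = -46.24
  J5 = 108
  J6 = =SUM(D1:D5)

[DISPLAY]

A1:                                                                                       
       A       B       C       D       E       F       G       H       I       J          
------------------------------------------------------------------------------------------
  1      [0]       0       0       0       0       0       0       0       0     322      
  2        0       0       0       0       0       0       0       0       0       0      
  3        0       0       0       0       0       0       0       0       0       0      
  4        0       0       0   -7.10       0       0       0     204       0       0      
  5        0       0       0       0       0       0       0       0       0     108      
  6        0       0       0       0       0       0       0       0       0   -7.10      
  7        0   41.64       0       0       0       0       0       0  349.24       0      
  8        0       0       0       0       0       0       0       0       0       0      
  9        0       0       0       0       0       0       0       0       0       0      
 10        0       0       0       0       0       0       0  156.98       0       0      
 11        0       0       0       0       0       0       0       0       0       0      
 12        0       0       0       0       0       0       0     547       0       0      
 13        0       0       0       0       0       0       0       0       0       0      
 14        0       0       0       0       0  319.22       0       0       0  171.01      
 15        0       0       0       0       0Item           0       0       0  -46.24      
 16        0       0       0       0       0       0       0       0       0       0      
 17        0       0       0       0       0       0       0       0     270       0      
 18        0     541       0       0       0       0       0       0       0       0      
 19        0       0       0       0       0     795     996       0       0       0      
 20        0       0       0     345       0       0       0  -17.43       0       0      
                                                                                          


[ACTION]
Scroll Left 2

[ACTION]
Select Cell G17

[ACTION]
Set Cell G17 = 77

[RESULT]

G17: 77                                                                                   
       A       B       C       D       E       F       G       H       I       J          
------------------------------------------------------------------------------------------
  1        0       0       0       0       0       0       0       0       0     322      
  2        0       0       0       0       0       0       0       0       0       0      
  3        0       0       0       0       0       0       0       0       0       0      
  4        0       0       0   -7.10       0       0       0     204       0       0      
  5        0       0       0       0       0       0       0       0       0     108      
  6        0       0       0       0       0       0       0       0       0   -7.10      
  7        0   41.64       0       0       0       0       0       0  349.24       0      
  8        0       0       0       0       0       0       0       0       0       0      
  9        0       0       0       0       0       0       0       0       0       0      
 10        0       0       0       0       0       0       0  156.98       0       0      
 11        0       0       0       0       0       0       0       0       0       0      
 12        0       0       0       0       0       0       0     547       0       0      
 13        0       0       0       0       0       0       0       0       0       0      
 14        0       0       0       0       0  319.22       0       0       0  171.01      
 15        0       0       0       0       0Item           0       0       0  -46.24      
 16        0       0       0       0       0       0       0       0       0       0      
 17        0       0       0       0       0       0    [77]       0     270       0      
 18        0     541       0       0       0       0       0       0       0       0      
 19        0       0       0       0       0     795     996       0       0       0      
 20        0       0       0     345       0       0       0  -17.43       0       0      
                                                                                          


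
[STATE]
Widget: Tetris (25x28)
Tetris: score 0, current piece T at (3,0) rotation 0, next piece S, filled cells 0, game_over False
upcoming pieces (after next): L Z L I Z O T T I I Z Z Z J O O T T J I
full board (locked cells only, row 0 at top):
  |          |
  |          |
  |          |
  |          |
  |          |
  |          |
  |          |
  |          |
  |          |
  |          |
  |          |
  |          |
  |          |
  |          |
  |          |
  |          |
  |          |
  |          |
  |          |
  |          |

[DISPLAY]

    ▒     │Next:         
   ▒▒▒    │ ░░           
          │░░            
          │              
          │              
          │              
          │Score:        
          │0             
          │              
          │              
          │              
          │              
          │              
          │              
          │              
          │              
          │              
          │              
          │              
          │              
          │              
          │              
          │              
          │              
          │              
          │              
          │              
          │              


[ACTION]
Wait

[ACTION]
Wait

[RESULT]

          │Next:         
          │ ░░           
    ▒     │░░            
   ▒▒▒    │              
          │              
          │              
          │Score:        
          │0             
          │              
          │              
          │              
          │              
          │              
          │              
          │              
          │              
          │              
          │              
          │              
          │              
          │              
          │              
          │              
          │              
          │              
          │              
          │              
          │              
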